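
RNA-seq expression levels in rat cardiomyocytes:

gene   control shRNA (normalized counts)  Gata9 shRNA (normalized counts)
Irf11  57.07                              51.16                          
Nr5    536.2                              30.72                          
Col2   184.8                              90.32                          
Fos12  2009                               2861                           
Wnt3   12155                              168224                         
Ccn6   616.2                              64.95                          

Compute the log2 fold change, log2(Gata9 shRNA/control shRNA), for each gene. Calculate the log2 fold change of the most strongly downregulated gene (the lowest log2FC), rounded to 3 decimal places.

log2(51.16/57.07) = -0.158  (Irf11)
log2(30.72/536.2) = -4.126  (Nr5)
log2(90.32/184.8) = -1.033  (Col2)
log2(2861/2009) = 0.510  (Fos12)
log2(168224/12155) = 3.791  (Wnt3)
log2(64.95/616.2) = -3.246  (Ccn6)
Nr5 is most strongly downregulated.

-4.126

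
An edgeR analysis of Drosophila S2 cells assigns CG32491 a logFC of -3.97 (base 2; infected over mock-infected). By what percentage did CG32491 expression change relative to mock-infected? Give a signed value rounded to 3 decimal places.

-93.619%

Fold change = 2^(-3.97) = 0.0638
Percent change = (FC − 1) × 100% = (0.0638 − 1) × 100 = -93.619%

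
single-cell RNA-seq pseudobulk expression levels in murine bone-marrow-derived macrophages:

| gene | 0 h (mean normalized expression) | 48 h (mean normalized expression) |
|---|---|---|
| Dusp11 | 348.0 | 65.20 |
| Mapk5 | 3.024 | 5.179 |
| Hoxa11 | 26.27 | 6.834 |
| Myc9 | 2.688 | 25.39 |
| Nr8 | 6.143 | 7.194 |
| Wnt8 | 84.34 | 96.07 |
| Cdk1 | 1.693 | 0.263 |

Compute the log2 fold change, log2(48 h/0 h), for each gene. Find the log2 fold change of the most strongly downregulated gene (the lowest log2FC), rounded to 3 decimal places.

log2(65.20/348.0) = -2.416  (Dusp11)
log2(5.179/3.024) = 0.776  (Mapk5)
log2(6.834/26.27) = -1.943  (Hoxa11)
log2(25.39/2.688) = 3.240  (Myc9)
log2(7.194/6.143) = 0.228  (Nr8)
log2(96.07/84.34) = 0.188  (Wnt8)
log2(0.263/1.693) = -2.686  (Cdk1)
Cdk1 is most strongly downregulated.

-2.686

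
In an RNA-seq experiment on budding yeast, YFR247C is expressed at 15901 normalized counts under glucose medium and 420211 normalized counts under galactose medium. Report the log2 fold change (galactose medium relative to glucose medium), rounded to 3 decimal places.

4.724

Fold change = 420211 / 15901 = 26.4267
log2(26.4267) = 4.7239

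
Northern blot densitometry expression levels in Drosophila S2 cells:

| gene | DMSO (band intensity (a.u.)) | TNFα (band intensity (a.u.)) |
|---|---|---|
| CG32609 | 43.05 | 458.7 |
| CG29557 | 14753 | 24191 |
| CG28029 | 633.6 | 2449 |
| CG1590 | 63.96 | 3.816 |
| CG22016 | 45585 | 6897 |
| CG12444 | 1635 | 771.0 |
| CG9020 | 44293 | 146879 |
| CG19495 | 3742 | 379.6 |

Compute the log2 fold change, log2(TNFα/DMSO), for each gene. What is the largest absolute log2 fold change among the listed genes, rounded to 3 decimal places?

log2(458.7/43.05) = 3.413  (CG32609)
log2(24191/14753) = 0.713  (CG29557)
log2(2449/633.6) = 1.951  (CG28029)
log2(3.816/63.96) = -4.067  (CG1590)
log2(6897/45585) = -2.725  (CG22016)
log2(771.0/1635) = -1.084  (CG12444)
log2(146879/44293) = 1.729  (CG9020)
log2(379.6/3742) = -3.301  (CG19495)
The largest magnitude belongs to CG1590.

4.067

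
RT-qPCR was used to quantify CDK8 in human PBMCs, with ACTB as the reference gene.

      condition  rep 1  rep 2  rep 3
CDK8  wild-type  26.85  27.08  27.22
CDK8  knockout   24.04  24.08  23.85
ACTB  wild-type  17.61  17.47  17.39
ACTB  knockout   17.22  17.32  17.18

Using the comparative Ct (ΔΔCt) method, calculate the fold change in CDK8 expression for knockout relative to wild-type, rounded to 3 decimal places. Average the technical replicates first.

7.013

Mean Ct: CDK8 wild-type 27.050; CDK8 knockout 23.990; ACTB wild-type 17.490; ACTB knockout 17.240
ΔCt(wild-type) = 27.050 − 17.490 = 9.560
ΔCt(knockout) = 23.990 − 17.240 = 6.750
ΔΔCt = 6.750 − 9.560 = -2.810
Fold change = 2^(−(-2.810)) = 2^2.810 = 7.0128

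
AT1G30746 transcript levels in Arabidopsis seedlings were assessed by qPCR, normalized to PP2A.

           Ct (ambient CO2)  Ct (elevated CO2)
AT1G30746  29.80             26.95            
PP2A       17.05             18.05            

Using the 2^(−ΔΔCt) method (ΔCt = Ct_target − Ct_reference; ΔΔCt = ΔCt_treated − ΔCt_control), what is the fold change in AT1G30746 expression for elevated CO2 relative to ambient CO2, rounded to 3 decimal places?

ΔCt(ambient CO2) = 29.800 − 17.050 = 12.750
ΔCt(elevated CO2) = 26.950 − 18.050 = 8.900
ΔΔCt = 8.900 − 12.750 = -3.850
Fold change = 2^(−(-3.850)) = 2^3.850 = 14.4200

14.420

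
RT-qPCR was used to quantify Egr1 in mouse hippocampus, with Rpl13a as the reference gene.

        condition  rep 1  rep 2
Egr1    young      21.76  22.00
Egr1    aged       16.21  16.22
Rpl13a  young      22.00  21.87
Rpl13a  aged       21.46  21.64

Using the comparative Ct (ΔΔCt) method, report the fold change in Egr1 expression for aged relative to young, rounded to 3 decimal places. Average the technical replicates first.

38.854

Mean Ct: Egr1 young 21.880; Egr1 aged 16.215; Rpl13a young 21.935; Rpl13a aged 21.550
ΔCt(young) = 21.880 − 21.935 = -0.055
ΔCt(aged) = 16.215 − 21.550 = -5.335
ΔΔCt = -5.335 − (-0.055) = -5.280
Fold change = 2^(−(-5.280)) = 2^5.280 = 38.8542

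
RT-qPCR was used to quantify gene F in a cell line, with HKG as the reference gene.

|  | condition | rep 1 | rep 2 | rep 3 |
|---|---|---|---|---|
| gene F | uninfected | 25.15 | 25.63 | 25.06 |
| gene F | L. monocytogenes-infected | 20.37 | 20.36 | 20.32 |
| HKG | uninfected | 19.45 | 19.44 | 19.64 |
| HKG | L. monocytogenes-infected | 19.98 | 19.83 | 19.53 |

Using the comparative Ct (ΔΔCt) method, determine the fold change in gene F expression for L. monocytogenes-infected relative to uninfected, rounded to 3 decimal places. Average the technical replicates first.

36.758

Mean Ct: gene F uninfected 25.280; gene F L. monocytogenes-infected 20.350; HKG uninfected 19.510; HKG L. monocytogenes-infected 19.780
ΔCt(uninfected) = 25.280 − 19.510 = 5.770
ΔCt(L. monocytogenes-infected) = 20.350 − 19.780 = 0.570
ΔΔCt = 0.570 − 5.770 = -5.200
Fold change = 2^(−(-5.200)) = 2^5.200 = 36.7583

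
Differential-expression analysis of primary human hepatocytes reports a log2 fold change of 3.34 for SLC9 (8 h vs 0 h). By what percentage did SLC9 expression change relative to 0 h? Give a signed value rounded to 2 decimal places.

912.61%

Fold change = 2^(3.34) = 10.1261
Percent change = (FC − 1) × 100% = (10.1261 − 1) × 100 = 912.61%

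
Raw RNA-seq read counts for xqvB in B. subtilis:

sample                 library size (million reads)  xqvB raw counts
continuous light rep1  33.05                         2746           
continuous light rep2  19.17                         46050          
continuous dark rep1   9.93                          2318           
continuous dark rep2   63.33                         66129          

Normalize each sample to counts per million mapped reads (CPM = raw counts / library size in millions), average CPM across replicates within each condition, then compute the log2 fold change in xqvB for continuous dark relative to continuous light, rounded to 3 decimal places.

-0.960

CPM(continuous light rep1) = 2746 / 33.05 = 83.0862
CPM(continuous light rep2) = 46050 / 19.17 = 2402.1909
CPM(continuous dark rep1) = 2318 / 9.93 = 233.4340
CPM(continuous dark rep2) = 66129 / 63.33 = 1044.1971
mean CPM(continuous light) = 1242.6386; mean CPM(continuous dark) = 638.8156
Fold change = 638.8156 / 1242.6386 = 0.51408
log2(0.51408) = -0.9599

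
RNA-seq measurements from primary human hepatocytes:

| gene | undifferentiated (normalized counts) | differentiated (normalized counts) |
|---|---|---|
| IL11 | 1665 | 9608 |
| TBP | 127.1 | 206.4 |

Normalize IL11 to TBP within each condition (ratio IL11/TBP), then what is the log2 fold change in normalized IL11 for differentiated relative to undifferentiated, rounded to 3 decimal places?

IL11/TBP (undifferentiated) = 1665 / 127.1 = 13.1
IL11/TBP (differentiated) = 9608 / 206.4 = 46.55
Fold change = 46.55 / 13.1 = 3.5535
log2(3.5535) = 1.8292

1.829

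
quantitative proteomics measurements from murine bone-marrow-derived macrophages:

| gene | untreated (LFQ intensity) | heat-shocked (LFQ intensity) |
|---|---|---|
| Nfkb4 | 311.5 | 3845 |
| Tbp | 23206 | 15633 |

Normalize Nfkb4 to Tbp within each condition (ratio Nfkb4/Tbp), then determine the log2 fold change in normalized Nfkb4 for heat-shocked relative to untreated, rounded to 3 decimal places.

4.196

Nfkb4/Tbp (untreated) = 311.5 / 23206 = 0.013423
Nfkb4/Tbp (heat-shocked) = 3845 / 15633 = 0.24595
Fold change = 0.24595 / 0.013423 = 18.3230
log2(18.3230) = 4.1956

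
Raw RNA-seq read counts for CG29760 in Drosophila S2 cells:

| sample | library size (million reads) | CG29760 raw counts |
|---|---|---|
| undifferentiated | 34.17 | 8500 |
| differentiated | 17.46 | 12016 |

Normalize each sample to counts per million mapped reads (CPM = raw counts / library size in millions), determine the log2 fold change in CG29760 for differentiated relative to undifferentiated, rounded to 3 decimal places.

1.468

CPM(undifferentiated) = 8500 / 34.17 = 248.7562
CPM(differentiated) = 12016 / 17.46 = 688.2016
Fold change = 688.2016 / 248.7562 = 2.76657
log2(2.76657) = 1.4681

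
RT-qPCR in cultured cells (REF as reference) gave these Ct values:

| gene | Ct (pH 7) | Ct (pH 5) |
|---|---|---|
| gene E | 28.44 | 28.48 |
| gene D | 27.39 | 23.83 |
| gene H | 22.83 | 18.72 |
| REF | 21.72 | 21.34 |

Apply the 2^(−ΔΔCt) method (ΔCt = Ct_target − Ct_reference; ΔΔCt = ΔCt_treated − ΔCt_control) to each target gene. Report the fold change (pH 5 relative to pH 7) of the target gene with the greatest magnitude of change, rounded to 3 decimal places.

gene E: ΔΔCt = (28.48−21.34) − (28.44−21.72) = 7.14 − 6.72 = 0.42; fold change = 2^-0.42 = 0.747
gene D: ΔΔCt = (23.83−21.34) − (27.39−21.72) = 2.49 − 5.67 = -3.18; fold change = 2^3.18 = 9.063
gene H: ΔΔCt = (18.72−21.34) − (22.83−21.72) = -2.62 − 1.11 = -3.73; fold change = 2^3.73 = 13.269
gene H has the largest |ΔΔCt| = 3.73.

13.269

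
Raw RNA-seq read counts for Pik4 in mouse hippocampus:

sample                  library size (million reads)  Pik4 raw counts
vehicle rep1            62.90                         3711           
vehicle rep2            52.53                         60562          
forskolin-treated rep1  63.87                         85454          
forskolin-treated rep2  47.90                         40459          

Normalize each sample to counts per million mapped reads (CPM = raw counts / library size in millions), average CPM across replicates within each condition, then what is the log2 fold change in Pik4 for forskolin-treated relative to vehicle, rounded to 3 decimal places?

0.849

CPM(vehicle rep1) = 3711 / 62.90 = 58.9984
CPM(vehicle rep2) = 60562 / 52.53 = 1152.9031
CPM(forskolin-treated rep1) = 85454 / 63.87 = 1337.9364
CPM(forskolin-treated rep2) = 40459 / 47.90 = 844.6555
mean CPM(vehicle) = 605.9508; mean CPM(forskolin-treated) = 1091.2960
Fold change = 1091.2960 / 605.9508 = 1.80096
log2(1.80096) = 0.8488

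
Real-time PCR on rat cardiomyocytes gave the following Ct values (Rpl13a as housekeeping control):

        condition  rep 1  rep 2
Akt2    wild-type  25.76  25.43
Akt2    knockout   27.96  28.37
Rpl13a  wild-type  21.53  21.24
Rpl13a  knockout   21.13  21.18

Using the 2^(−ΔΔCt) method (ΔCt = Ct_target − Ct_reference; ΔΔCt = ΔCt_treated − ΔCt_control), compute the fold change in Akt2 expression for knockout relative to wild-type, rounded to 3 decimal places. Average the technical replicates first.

Mean Ct: Akt2 wild-type 25.595; Akt2 knockout 28.165; Rpl13a wild-type 21.385; Rpl13a knockout 21.155
ΔCt(wild-type) = 25.595 − 21.385 = 4.210
ΔCt(knockout) = 28.165 − 21.155 = 7.010
ΔΔCt = 7.010 − 4.210 = 2.800
Fold change = 2^(−2.800) = 0.1436

0.144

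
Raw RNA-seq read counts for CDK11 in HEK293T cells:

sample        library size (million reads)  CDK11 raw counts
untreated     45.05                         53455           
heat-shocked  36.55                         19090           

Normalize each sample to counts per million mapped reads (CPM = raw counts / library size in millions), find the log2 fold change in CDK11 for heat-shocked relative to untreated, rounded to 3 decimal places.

CPM(untreated) = 53455 / 45.05 = 1186.5705
CPM(heat-shocked) = 19090 / 36.55 = 522.2982
Fold change = 522.2982 / 1186.5705 = 0.44017
log2(0.44017) = -1.1839

-1.184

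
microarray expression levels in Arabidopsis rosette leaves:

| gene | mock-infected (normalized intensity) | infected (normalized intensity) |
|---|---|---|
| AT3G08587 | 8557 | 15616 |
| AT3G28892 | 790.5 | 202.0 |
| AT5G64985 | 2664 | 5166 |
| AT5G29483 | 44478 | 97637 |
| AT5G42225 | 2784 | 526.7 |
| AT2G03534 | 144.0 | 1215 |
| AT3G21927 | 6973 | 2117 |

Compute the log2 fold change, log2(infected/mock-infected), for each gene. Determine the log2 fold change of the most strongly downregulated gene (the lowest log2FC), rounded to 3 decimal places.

-2.402

log2(15616/8557) = 0.868  (AT3G08587)
log2(202.0/790.5) = -1.968  (AT3G28892)
log2(5166/2664) = 0.955  (AT5G64985)
log2(97637/44478) = 1.134  (AT5G29483)
log2(526.7/2784) = -2.402  (AT5G42225)
log2(1215/144.0) = 3.077  (AT2G03534)
log2(2117/6973) = -1.720  (AT3G21927)
AT5G42225 is most strongly downregulated.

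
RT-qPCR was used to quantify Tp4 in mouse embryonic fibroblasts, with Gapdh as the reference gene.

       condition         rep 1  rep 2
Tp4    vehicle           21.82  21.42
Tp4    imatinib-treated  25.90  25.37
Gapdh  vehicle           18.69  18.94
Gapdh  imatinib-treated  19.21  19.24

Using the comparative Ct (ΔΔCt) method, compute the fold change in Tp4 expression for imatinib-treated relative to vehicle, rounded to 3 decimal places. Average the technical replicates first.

0.082

Mean Ct: Tp4 vehicle 21.620; Tp4 imatinib-treated 25.635; Gapdh vehicle 18.815; Gapdh imatinib-treated 19.225
ΔCt(vehicle) = 21.620 − 18.815 = 2.805
ΔCt(imatinib-treated) = 25.635 − 19.225 = 6.410
ΔΔCt = 6.410 − 2.805 = 3.605
Fold change = 2^(−3.605) = 0.0822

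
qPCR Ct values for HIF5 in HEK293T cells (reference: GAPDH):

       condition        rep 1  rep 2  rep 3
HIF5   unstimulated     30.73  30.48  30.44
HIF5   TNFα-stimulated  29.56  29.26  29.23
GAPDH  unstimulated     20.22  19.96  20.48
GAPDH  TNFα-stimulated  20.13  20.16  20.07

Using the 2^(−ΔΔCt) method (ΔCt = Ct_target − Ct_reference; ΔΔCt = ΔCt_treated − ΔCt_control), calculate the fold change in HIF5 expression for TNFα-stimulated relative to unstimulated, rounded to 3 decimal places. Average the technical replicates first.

Mean Ct: HIF5 unstimulated 30.550; HIF5 TNFα-stimulated 29.350; GAPDH unstimulated 20.220; GAPDH TNFα-stimulated 20.120
ΔCt(unstimulated) = 30.550 − 20.220 = 10.330
ΔCt(TNFα-stimulated) = 29.350 − 20.120 = 9.230
ΔΔCt = 9.230 − 10.330 = -1.100
Fold change = 2^(−(-1.100)) = 2^1.100 = 2.1435

2.144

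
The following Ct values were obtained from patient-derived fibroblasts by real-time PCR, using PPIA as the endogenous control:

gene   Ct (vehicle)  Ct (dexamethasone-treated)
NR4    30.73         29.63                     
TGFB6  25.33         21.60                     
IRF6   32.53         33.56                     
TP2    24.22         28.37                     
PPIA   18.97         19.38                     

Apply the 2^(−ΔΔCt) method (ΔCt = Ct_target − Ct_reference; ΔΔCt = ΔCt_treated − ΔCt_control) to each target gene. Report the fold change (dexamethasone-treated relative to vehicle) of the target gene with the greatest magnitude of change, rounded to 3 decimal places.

NR4: ΔΔCt = (29.63−19.38) − (30.73−18.97) = 10.25 − 11.76 = -1.51; fold change = 2^1.51 = 2.848
TGFB6: ΔΔCt = (21.60−19.38) − (25.33−18.97) = 2.22 − 6.36 = -4.14; fold change = 2^4.14 = 17.630
IRF6: ΔΔCt = (33.56−19.38) − (32.53−18.97) = 14.18 − 13.56 = 0.62; fold change = 2^-0.62 = 0.651
TP2: ΔΔCt = (28.37−19.38) − (24.22−18.97) = 8.99 − 5.25 = 3.74; fold change = 2^-3.74 = 0.075
TGFB6 has the largest |ΔΔCt| = 4.14.

17.630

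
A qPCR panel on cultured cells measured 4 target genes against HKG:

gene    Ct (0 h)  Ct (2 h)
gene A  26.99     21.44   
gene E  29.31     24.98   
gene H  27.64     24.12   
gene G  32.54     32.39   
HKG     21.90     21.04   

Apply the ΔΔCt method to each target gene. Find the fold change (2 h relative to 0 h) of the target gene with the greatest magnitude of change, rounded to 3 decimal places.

gene A: ΔΔCt = (21.44−21.04) − (26.99−21.90) = 0.40 − 5.09 = -4.69; fold change = 2^4.69 = 25.813
gene E: ΔΔCt = (24.98−21.04) − (29.31−21.90) = 3.94 − 7.41 = -3.47; fold change = 2^3.47 = 11.081
gene H: ΔΔCt = (24.12−21.04) − (27.64−21.90) = 3.08 − 5.74 = -2.66; fold change = 2^2.66 = 6.320
gene G: ΔΔCt = (32.39−21.04) − (32.54−21.90) = 11.35 − 10.64 = 0.71; fold change = 2^-0.71 = 0.611
gene A has the largest |ΔΔCt| = 4.69.

25.813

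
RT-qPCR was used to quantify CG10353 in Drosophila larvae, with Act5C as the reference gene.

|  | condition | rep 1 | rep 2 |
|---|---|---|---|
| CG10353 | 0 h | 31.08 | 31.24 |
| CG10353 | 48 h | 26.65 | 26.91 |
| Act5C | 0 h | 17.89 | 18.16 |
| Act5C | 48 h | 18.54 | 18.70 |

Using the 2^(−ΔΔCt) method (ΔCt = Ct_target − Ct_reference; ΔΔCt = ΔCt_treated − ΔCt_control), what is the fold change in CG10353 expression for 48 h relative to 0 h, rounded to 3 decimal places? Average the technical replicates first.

31.450

Mean Ct: CG10353 0 h 31.160; CG10353 48 h 26.780; Act5C 0 h 18.025; Act5C 48 h 18.620
ΔCt(0 h) = 31.160 − 18.025 = 13.135
ΔCt(48 h) = 26.780 − 18.620 = 8.160
ΔΔCt = 8.160 − 13.135 = -4.975
Fold change = 2^(−(-4.975)) = 2^4.975 = 31.4503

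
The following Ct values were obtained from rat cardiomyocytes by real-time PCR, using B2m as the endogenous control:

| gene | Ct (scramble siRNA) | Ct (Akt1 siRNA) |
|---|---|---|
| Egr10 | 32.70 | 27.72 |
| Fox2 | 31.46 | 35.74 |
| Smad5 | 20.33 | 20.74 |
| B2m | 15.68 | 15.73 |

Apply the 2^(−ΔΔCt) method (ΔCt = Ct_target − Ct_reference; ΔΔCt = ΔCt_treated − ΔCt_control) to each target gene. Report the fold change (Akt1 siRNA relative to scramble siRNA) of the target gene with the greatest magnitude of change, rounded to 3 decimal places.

Egr10: ΔΔCt = (27.72−15.73) − (32.70−15.68) = 11.99 − 17.02 = -5.03; fold change = 2^5.03 = 32.672
Fox2: ΔΔCt = (35.74−15.73) − (31.46−15.68) = 20.01 − 15.78 = 4.23; fold change = 2^-4.23 = 0.053
Smad5: ΔΔCt = (20.74−15.73) − (20.33−15.68) = 5.01 − 4.65 = 0.36; fold change = 2^-0.36 = 0.779
Egr10 has the largest |ΔΔCt| = 5.03.

32.672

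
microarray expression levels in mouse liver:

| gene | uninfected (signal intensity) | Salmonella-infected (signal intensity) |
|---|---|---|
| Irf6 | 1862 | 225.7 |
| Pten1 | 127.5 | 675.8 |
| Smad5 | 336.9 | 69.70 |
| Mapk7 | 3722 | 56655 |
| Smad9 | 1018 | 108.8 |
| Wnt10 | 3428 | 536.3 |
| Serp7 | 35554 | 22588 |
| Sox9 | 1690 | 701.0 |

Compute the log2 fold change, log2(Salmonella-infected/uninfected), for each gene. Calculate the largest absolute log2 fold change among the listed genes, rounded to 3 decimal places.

log2(225.7/1862) = -3.044  (Irf6)
log2(675.8/127.5) = 2.406  (Pten1)
log2(69.70/336.9) = -2.273  (Smad5)
log2(56655/3722) = 3.928  (Mapk7)
log2(108.8/1018) = -3.226  (Smad9)
log2(536.3/3428) = -2.676  (Wnt10)
log2(22588/35554) = -0.654  (Serp7)
log2(701.0/1690) = -1.270  (Sox9)
The largest magnitude belongs to Mapk7.

3.928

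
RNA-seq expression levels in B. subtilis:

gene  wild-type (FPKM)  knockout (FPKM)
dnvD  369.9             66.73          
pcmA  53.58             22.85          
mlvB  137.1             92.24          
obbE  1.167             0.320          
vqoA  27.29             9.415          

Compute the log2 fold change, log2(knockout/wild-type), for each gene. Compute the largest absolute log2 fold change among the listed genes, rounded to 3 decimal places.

log2(66.73/369.9) = -2.471  (dnvD)
log2(22.85/53.58) = -1.230  (pcmA)
log2(92.24/137.1) = -0.572  (mlvB)
log2(0.320/1.167) = -1.867  (obbE)
log2(9.415/27.29) = -1.535  (vqoA)
The largest magnitude belongs to dnvD.

2.471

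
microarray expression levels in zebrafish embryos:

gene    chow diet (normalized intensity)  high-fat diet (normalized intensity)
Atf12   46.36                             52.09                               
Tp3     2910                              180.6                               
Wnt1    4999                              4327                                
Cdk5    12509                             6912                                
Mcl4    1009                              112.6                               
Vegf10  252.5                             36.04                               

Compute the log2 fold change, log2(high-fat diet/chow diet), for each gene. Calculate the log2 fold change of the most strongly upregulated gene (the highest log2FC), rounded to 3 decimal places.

log2(52.09/46.36) = 0.168  (Atf12)
log2(180.6/2910) = -4.010  (Tp3)
log2(4327/4999) = -0.208  (Wnt1)
log2(6912/12509) = -0.856  (Cdk5)
log2(112.6/1009) = -3.164  (Mcl4)
log2(36.04/252.5) = -2.809  (Vegf10)
Atf12 is most strongly upregulated.

0.168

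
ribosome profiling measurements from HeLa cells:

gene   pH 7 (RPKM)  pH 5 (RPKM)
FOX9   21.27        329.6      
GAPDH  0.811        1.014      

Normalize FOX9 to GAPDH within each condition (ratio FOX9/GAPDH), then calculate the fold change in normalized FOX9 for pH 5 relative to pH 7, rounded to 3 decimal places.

12.394

FOX9/GAPDH (pH 7) = 21.27 / 0.811 = 26.227
FOX9/GAPDH (pH 5) = 329.6 / 1.014 = 325.05
Fold change = 325.05 / 26.227 = 12.3937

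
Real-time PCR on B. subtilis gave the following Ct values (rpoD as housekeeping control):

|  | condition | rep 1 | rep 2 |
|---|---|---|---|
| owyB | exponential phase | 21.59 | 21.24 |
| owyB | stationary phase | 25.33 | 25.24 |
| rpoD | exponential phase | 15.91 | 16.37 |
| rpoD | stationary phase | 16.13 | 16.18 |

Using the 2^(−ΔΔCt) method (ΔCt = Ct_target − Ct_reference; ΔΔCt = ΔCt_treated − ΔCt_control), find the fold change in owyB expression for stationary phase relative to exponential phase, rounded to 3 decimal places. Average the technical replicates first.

Mean Ct: owyB exponential phase 21.415; owyB stationary phase 25.285; rpoD exponential phase 16.140; rpoD stationary phase 16.155
ΔCt(exponential phase) = 21.415 − 16.140 = 5.275
ΔCt(stationary phase) = 25.285 − 16.155 = 9.130
ΔΔCt = 9.130 − 5.275 = 3.855
Fold change = 2^(−3.855) = 0.0691

0.069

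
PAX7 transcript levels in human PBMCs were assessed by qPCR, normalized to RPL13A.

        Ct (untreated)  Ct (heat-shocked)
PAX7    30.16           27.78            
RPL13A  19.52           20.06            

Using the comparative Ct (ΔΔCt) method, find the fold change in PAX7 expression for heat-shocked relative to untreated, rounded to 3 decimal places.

ΔCt(untreated) = 30.160 − 19.520 = 10.640
ΔCt(heat-shocked) = 27.780 − 20.060 = 7.720
ΔΔCt = 7.720 − 10.640 = -2.920
Fold change = 2^(−(-2.920)) = 2^2.920 = 7.5685

7.568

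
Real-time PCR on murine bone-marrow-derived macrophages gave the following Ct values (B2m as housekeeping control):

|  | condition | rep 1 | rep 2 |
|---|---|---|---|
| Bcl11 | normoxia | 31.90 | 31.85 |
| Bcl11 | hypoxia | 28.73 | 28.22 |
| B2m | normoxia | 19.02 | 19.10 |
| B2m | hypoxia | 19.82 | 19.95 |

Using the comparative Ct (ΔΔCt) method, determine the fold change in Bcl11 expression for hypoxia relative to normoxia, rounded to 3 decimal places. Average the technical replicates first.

18.700

Mean Ct: Bcl11 normoxia 31.875; Bcl11 hypoxia 28.475; B2m normoxia 19.060; B2m hypoxia 19.885
ΔCt(normoxia) = 31.875 − 19.060 = 12.815
ΔCt(hypoxia) = 28.475 − 19.885 = 8.590
ΔΔCt = 8.590 − 12.815 = -4.225
Fold change = 2^(−(-4.225)) = 2^4.225 = 18.7004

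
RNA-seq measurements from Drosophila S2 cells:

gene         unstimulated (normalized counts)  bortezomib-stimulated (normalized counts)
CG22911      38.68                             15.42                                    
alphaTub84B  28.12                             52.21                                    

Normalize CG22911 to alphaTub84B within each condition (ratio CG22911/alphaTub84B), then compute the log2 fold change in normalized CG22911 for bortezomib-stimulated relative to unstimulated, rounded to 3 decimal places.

-2.220

CG22911/alphaTub84B (unstimulated) = 38.68 / 28.12 = 1.3755
CG22911/alphaTub84B (bortezomib-stimulated) = 15.42 / 52.21 = 0.29535
Fold change = 0.29535 / 1.3755 = 0.2147
log2(0.2147) = -2.2195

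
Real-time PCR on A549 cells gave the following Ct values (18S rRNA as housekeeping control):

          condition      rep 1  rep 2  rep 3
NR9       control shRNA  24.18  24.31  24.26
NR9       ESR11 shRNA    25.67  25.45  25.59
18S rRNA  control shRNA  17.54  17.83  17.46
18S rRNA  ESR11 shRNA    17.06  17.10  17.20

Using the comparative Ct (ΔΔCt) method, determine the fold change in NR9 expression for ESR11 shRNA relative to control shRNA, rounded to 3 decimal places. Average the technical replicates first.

Mean Ct: NR9 control shRNA 24.250; NR9 ESR11 shRNA 25.570; 18S rRNA control shRNA 17.610; 18S rRNA ESR11 shRNA 17.120
ΔCt(control shRNA) = 24.250 − 17.610 = 6.640
ΔCt(ESR11 shRNA) = 25.570 − 17.120 = 8.450
ΔΔCt = 8.450 − 6.640 = 1.810
Fold change = 2^(−1.810) = 0.2852

0.285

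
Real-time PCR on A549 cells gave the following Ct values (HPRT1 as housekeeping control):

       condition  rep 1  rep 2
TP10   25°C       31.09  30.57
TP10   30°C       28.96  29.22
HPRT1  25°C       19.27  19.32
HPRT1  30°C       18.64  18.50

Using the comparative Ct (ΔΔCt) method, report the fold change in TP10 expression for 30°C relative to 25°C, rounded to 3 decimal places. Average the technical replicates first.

2.021

Mean Ct: TP10 25°C 30.830; TP10 30°C 29.090; HPRT1 25°C 19.295; HPRT1 30°C 18.570
ΔCt(25°C) = 30.830 − 19.295 = 11.535
ΔCt(30°C) = 29.090 − 18.570 = 10.520
ΔΔCt = 10.520 − 11.535 = -1.015
Fold change = 2^(−(-1.015)) = 2^1.015 = 2.0209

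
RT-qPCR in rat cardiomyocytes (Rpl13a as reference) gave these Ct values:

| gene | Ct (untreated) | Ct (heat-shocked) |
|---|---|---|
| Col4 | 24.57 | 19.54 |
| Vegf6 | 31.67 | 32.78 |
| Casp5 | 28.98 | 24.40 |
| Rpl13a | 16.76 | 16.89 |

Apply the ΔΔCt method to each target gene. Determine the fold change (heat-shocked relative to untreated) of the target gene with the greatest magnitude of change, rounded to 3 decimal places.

35.753

Col4: ΔΔCt = (19.54−16.89) − (24.57−16.76) = 2.65 − 7.81 = -5.16; fold change = 2^5.16 = 35.753
Vegf6: ΔΔCt = (32.78−16.89) − (31.67−16.76) = 15.89 − 14.91 = 0.98; fold change = 2^-0.98 = 0.507
Casp5: ΔΔCt = (24.40−16.89) − (28.98−16.76) = 7.51 − 12.22 = -4.71; fold change = 2^4.71 = 26.173
Col4 has the largest |ΔΔCt| = 5.16.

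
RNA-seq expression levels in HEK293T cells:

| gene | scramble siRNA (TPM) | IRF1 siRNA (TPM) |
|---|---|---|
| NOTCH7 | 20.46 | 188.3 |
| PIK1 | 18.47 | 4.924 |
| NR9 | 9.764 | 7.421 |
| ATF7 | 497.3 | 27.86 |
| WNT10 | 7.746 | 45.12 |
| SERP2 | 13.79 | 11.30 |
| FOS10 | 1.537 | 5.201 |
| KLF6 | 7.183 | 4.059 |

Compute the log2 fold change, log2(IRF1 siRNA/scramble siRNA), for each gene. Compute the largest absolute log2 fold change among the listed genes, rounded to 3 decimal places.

4.158

log2(188.3/20.46) = 3.202  (NOTCH7)
log2(4.924/18.47) = -1.907  (PIK1)
log2(7.421/9.764) = -0.396  (NR9)
log2(27.86/497.3) = -4.158  (ATF7)
log2(45.12/7.746) = 2.542  (WNT10)
log2(11.30/13.79) = -0.287  (SERP2)
log2(5.201/1.537) = 1.759  (FOS10)
log2(4.059/7.183) = -0.823  (KLF6)
The largest magnitude belongs to ATF7.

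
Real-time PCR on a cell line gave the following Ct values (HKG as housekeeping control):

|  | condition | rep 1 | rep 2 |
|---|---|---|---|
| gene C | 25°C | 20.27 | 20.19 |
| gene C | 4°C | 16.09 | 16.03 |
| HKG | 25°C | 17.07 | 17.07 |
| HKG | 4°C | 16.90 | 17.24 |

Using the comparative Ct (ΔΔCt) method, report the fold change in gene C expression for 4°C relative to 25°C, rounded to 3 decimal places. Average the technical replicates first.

Mean Ct: gene C 25°C 20.230; gene C 4°C 16.060; HKG 25°C 17.070; HKG 4°C 17.070
ΔCt(25°C) = 20.230 − 17.070 = 3.160
ΔCt(4°C) = 16.060 − 17.070 = -1.010
ΔΔCt = -1.010 − 3.160 = -4.170
Fold change = 2^(−(-4.170)) = 2^4.170 = 18.0009

18.001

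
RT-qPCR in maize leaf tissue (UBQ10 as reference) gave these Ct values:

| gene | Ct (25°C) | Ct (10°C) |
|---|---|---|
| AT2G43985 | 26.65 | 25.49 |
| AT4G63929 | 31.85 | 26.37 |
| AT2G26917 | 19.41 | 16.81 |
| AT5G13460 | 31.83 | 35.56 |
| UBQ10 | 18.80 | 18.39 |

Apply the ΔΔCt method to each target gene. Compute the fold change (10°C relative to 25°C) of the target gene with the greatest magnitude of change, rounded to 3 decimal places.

33.591

AT2G43985: ΔΔCt = (25.49−18.39) − (26.65−18.80) = 7.10 − 7.85 = -0.75; fold change = 2^0.75 = 1.682
AT4G63929: ΔΔCt = (26.37−18.39) − (31.85−18.80) = 7.98 − 13.05 = -5.07; fold change = 2^5.07 = 33.591
AT2G26917: ΔΔCt = (16.81−18.39) − (19.41−18.80) = -1.58 − 0.61 = -2.19; fold change = 2^2.19 = 4.563
AT5G13460: ΔΔCt = (35.56−18.39) − (31.83−18.80) = 17.17 − 13.03 = 4.14; fold change = 2^-4.14 = 0.057
AT4G63929 has the largest |ΔΔCt| = 5.07.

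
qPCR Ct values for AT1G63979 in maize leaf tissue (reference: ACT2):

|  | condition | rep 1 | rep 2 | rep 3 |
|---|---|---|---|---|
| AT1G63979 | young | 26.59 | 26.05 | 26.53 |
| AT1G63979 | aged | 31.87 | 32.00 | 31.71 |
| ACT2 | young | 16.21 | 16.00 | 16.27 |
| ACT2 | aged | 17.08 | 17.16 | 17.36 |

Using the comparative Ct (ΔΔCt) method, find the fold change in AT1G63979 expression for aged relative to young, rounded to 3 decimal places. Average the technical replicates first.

Mean Ct: AT1G63979 young 26.390; AT1G63979 aged 31.860; ACT2 young 16.160; ACT2 aged 17.200
ΔCt(young) = 26.390 − 16.160 = 10.230
ΔCt(aged) = 31.860 − 17.200 = 14.660
ΔΔCt = 14.660 − 10.230 = 4.430
Fold change = 2^(−4.430) = 0.0464

0.046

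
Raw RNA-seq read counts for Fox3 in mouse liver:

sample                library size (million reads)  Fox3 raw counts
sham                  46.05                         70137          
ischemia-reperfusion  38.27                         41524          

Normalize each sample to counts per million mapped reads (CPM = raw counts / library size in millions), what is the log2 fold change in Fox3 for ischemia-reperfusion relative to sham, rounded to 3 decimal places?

-0.489

CPM(sham) = 70137 / 46.05 = 1523.0619
CPM(ischemia-reperfusion) = 41524 / 38.27 = 1085.0274
Fold change = 1085.0274 / 1523.0619 = 0.71240
log2(0.71240) = -0.4892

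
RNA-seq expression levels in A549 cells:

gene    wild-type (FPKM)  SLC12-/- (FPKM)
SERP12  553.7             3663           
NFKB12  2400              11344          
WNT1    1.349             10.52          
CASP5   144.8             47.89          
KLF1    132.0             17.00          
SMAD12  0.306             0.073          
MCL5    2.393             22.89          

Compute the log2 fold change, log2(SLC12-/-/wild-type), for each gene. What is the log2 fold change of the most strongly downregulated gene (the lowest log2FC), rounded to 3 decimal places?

log2(3663/553.7) = 2.726  (SERP12)
log2(11344/2400) = 2.241  (NFKB12)
log2(10.52/1.349) = 2.963  (WNT1)
log2(47.89/144.8) = -1.596  (CASP5)
log2(17.00/132.0) = -2.957  (KLF1)
log2(0.073/0.306) = -2.068  (SMAD12)
log2(22.89/2.393) = 3.258  (MCL5)
KLF1 is most strongly downregulated.

-2.957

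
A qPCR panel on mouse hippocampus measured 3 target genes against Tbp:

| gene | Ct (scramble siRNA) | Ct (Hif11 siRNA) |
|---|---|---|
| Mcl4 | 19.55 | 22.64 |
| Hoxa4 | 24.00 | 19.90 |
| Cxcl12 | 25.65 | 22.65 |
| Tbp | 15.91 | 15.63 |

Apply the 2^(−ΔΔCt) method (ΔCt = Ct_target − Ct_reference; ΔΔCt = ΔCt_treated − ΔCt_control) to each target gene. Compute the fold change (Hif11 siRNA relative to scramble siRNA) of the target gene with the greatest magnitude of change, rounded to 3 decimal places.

Mcl4: ΔΔCt = (22.64−15.63) − (19.55−15.91) = 7.01 − 3.64 = 3.37; fold change = 2^-3.37 = 0.097
Hoxa4: ΔΔCt = (19.90−15.63) − (24.00−15.91) = 4.27 − 8.09 = -3.82; fold change = 2^3.82 = 14.123
Cxcl12: ΔΔCt = (22.65−15.63) − (25.65−15.91) = 7.02 − 9.74 = -2.72; fold change = 2^2.72 = 6.589
Hoxa4 has the largest |ΔΔCt| = 3.82.

14.123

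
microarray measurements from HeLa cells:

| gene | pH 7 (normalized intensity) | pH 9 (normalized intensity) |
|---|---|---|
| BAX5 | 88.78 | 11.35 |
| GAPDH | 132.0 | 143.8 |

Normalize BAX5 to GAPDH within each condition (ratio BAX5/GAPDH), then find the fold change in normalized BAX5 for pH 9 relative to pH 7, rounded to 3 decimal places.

BAX5/GAPDH (pH 7) = 88.78 / 132.0 = 0.67258
BAX5/GAPDH (pH 9) = 11.35 / 143.8 = 0.078929
Fold change = 0.078929 / 0.67258 = 0.1174

0.117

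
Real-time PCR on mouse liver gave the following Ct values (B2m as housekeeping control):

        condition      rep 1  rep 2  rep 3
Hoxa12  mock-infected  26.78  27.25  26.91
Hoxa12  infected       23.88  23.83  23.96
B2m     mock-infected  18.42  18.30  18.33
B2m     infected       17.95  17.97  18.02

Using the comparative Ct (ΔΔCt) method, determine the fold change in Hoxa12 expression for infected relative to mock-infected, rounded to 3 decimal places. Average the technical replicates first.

Mean Ct: Hoxa12 mock-infected 26.980; Hoxa12 infected 23.890; B2m mock-infected 18.350; B2m infected 17.980
ΔCt(mock-infected) = 26.980 − 18.350 = 8.630
ΔCt(infected) = 23.890 − 17.980 = 5.910
ΔΔCt = 5.910 − 8.630 = -2.720
Fold change = 2^(−(-2.720)) = 2^2.720 = 6.5887

6.589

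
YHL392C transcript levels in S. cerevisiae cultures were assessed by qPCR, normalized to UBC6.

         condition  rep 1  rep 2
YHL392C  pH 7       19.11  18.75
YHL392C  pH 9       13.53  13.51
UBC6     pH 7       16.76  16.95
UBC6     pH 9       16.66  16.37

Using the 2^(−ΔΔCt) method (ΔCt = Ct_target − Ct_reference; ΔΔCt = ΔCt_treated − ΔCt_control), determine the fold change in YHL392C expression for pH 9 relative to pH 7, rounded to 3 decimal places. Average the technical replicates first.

33.591

Mean Ct: YHL392C pH 7 18.930; YHL392C pH 9 13.520; UBC6 pH 7 16.855; UBC6 pH 9 16.515
ΔCt(pH 7) = 18.930 − 16.855 = 2.075
ΔCt(pH 9) = 13.520 − 16.515 = -2.995
ΔΔCt = -2.995 − 2.075 = -5.070
Fold change = 2^(−(-5.070)) = 2^5.070 = 33.5909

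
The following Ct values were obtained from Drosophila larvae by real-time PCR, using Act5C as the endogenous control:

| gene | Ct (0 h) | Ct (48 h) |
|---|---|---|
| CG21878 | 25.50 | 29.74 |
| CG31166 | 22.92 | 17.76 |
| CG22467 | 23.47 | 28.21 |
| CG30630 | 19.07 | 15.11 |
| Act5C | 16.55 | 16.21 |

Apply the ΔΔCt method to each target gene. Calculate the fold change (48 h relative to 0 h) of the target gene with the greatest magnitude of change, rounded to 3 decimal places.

0.030

CG21878: ΔΔCt = (29.74−16.21) − (25.50−16.55) = 13.53 − 8.95 = 4.58; fold change = 2^-4.58 = 0.042
CG31166: ΔΔCt = (17.76−16.21) − (22.92−16.55) = 1.55 − 6.37 = -4.82; fold change = 2^4.82 = 28.246
CG22467: ΔΔCt = (28.21−16.21) − (23.47−16.55) = 12.00 − 6.92 = 5.08; fold change = 2^-5.08 = 0.030
CG30630: ΔΔCt = (15.11−16.21) − (19.07−16.55) = -1.10 − 2.52 = -3.62; fold change = 2^3.62 = 12.295
CG22467 has the largest |ΔΔCt| = 5.08.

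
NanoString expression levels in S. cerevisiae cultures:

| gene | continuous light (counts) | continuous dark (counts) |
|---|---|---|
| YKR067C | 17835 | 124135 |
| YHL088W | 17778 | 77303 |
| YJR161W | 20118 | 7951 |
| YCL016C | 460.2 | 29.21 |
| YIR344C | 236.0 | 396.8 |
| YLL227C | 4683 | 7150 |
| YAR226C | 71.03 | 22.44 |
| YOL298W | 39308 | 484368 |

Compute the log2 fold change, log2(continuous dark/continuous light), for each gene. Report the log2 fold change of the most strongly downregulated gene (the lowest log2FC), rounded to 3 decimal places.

-3.978

log2(124135/17835) = 2.799  (YKR067C)
log2(77303/17778) = 2.120  (YHL088W)
log2(7951/20118) = -1.339  (YJR161W)
log2(29.21/460.2) = -3.978  (YCL016C)
log2(396.8/236.0) = 0.750  (YIR344C)
log2(7150/4683) = 0.611  (YLL227C)
log2(22.44/71.03) = -1.662  (YAR226C)
log2(484368/39308) = 3.623  (YOL298W)
YCL016C is most strongly downregulated.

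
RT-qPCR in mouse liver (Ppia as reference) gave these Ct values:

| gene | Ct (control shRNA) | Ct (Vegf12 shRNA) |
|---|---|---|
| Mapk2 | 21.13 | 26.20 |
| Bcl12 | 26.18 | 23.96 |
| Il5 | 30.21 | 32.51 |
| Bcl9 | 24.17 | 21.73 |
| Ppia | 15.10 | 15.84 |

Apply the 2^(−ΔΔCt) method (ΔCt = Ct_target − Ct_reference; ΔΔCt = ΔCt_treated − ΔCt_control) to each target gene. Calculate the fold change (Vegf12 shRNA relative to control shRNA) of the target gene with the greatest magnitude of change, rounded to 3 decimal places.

0.050

Mapk2: ΔΔCt = (26.20−15.84) − (21.13−15.10) = 10.36 − 6.03 = 4.33; fold change = 2^-4.33 = 0.050
Bcl12: ΔΔCt = (23.96−15.84) − (26.18−15.10) = 8.12 − 11.08 = -2.96; fold change = 2^2.96 = 7.781
Il5: ΔΔCt = (32.51−15.84) − (30.21−15.10) = 16.67 − 15.11 = 1.56; fold change = 2^-1.56 = 0.339
Bcl9: ΔΔCt = (21.73−15.84) − (24.17−15.10) = 5.89 − 9.07 = -3.18; fold change = 2^3.18 = 9.063
Mapk2 has the largest |ΔΔCt| = 4.33.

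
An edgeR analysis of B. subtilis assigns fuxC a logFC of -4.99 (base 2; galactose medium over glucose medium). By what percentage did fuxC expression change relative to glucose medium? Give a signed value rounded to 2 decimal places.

-96.85%

Fold change = 2^(-4.99) = 0.0315
Percent change = (FC − 1) × 100% = (0.0315 − 1) × 100 = -96.85%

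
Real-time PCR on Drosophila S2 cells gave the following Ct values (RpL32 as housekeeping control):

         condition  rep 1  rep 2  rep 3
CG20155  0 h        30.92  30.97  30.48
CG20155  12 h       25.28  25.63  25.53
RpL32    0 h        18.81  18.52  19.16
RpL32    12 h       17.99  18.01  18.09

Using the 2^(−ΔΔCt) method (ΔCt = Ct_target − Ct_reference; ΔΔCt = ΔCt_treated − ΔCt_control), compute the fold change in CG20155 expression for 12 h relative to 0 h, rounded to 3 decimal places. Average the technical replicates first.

22.785

Mean Ct: CG20155 0 h 30.790; CG20155 12 h 25.480; RpL32 0 h 18.830; RpL32 12 h 18.030
ΔCt(0 h) = 30.790 − 18.830 = 11.960
ΔCt(12 h) = 25.480 − 18.030 = 7.450
ΔΔCt = 7.450 − 11.960 = -4.510
Fold change = 2^(−(-4.510)) = 2^4.510 = 22.7848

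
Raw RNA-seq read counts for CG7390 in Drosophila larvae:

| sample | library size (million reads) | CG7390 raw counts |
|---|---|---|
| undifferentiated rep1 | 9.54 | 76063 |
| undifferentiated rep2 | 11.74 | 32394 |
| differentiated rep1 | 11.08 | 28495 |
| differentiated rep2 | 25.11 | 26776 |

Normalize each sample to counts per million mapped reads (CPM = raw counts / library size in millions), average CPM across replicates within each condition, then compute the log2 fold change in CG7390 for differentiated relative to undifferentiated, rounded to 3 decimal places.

-1.561

CPM(undifferentiated rep1) = 76063 / 9.54 = 7973.0608
CPM(undifferentiated rep2) = 32394 / 11.74 = 2759.2845
CPM(differentiated rep1) = 28495 / 11.08 = 2571.7509
CPM(differentiated rep2) = 26776 / 25.11 = 1066.3481
mean CPM(undifferentiated) = 5366.1726; mean CPM(differentiated) = 1819.0495
Fold change = 1819.0495 / 5366.1726 = 0.33898
log2(0.33898) = -1.5607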